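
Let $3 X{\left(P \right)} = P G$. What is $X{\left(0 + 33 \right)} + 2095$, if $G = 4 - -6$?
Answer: $2205$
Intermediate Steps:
$G = 10$ ($G = 4 + 6 = 10$)
$X{\left(P \right)} = \frac{10 P}{3}$ ($X{\left(P \right)} = \frac{P 10}{3} = \frac{10 P}{3}$)
$X{\left(0 + 33 \right)} + 2095 = \frac{10 \left(0 + 33\right)}{3} + 2095 = \frac{10}{3} \cdot 33 + 2095 = 110 + 2095 = 2205$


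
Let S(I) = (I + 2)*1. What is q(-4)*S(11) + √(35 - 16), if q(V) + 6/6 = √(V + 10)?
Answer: -13 + √19 + 13*√6 ≈ 23.202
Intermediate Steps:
q(V) = -1 + √(10 + V) (q(V) = -1 + √(V + 10) = -1 + √(10 + V))
S(I) = 2 + I (S(I) = (2 + I)*1 = 2 + I)
q(-4)*S(11) + √(35 - 16) = (-1 + √(10 - 4))*(2 + 11) + √(35 - 16) = (-1 + √6)*13 + √19 = (-13 + 13*√6) + √19 = -13 + √19 + 13*√6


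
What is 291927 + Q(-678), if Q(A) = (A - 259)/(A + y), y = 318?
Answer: 105094657/360 ≈ 2.9193e+5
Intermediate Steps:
Q(A) = (-259 + A)/(318 + A) (Q(A) = (A - 259)/(A + 318) = (-259 + A)/(318 + A))
291927 + Q(-678) = 291927 + (-259 - 678)/(318 - 678) = 291927 - 937/(-360) = 291927 - 1/360*(-937) = 291927 + 937/360 = 105094657/360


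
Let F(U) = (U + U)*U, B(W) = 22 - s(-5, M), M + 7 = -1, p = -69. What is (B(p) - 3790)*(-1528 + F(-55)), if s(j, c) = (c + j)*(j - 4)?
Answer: -17567970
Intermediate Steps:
M = -8 (M = -7 - 1 = -8)
s(j, c) = (-4 + j)*(c + j) (s(j, c) = (c + j)*(-4 + j) = (-4 + j)*(c + j))
B(W) = -95 (B(W) = 22 - ((-5)**2 - 4*(-8) - 4*(-5) - 8*(-5)) = 22 - (25 + 32 + 20 + 40) = 22 - 1*117 = 22 - 117 = -95)
F(U) = 2*U**2 (F(U) = (2*U)*U = 2*U**2)
(B(p) - 3790)*(-1528 + F(-55)) = (-95 - 3790)*(-1528 + 2*(-55)**2) = -3885*(-1528 + 2*3025) = -3885*(-1528 + 6050) = -3885*4522 = -17567970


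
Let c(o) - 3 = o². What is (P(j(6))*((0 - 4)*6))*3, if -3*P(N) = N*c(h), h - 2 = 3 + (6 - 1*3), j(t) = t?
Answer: 9648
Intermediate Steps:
h = 8 (h = 2 + (3 + (6 - 1*3)) = 2 + (3 + (6 - 3)) = 2 + (3 + 3) = 2 + 6 = 8)
c(o) = 3 + o²
P(N) = -67*N/3 (P(N) = -N*(3 + 8²)/3 = -N*(3 + 64)/3 = -N*67/3 = -67*N/3)
(P(j(6))*((0 - 4)*6))*3 = ((-67/3*6)*((0 - 4)*6))*3 = -(-536)*6*3 = -134*(-24)*3 = 3216*3 = 9648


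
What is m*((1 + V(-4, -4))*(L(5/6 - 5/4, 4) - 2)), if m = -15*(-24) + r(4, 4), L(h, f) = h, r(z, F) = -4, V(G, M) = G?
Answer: 2581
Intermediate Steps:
m = 356 (m = -15*(-24) - 4 = 360 - 4 = 356)
m*((1 + V(-4, -4))*(L(5/6 - 5/4, 4) - 2)) = 356*((1 - 4)*((5/6 - 5/4) - 2)) = 356*(-3*((5*(1/6) - 5*1/4) - 2)) = 356*(-3*((5/6 - 5/4) - 2)) = 356*(-3*(-5/12 - 2)) = 356*(-3*(-29/12)) = 356*(29/4) = 2581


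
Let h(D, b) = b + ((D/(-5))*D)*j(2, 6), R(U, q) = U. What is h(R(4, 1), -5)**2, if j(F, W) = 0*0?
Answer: 25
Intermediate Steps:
j(F, W) = 0
h(D, b) = b (h(D, b) = b + ((D/(-5))*D)*0 = b + ((D*(-1/5))*D)*0 = b + ((-D/5)*D)*0 = b - D**2/5*0 = b + 0 = b)
h(R(4, 1), -5)**2 = (-5)**2 = 25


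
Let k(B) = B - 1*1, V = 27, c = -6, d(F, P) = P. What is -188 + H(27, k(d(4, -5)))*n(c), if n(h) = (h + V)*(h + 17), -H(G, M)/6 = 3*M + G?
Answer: -12662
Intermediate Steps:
k(B) = -1 + B (k(B) = B - 1 = -1 + B)
H(G, M) = -18*M - 6*G (H(G, M) = -6*(3*M + G) = -6*(G + 3*M) = -18*M - 6*G)
n(h) = (17 + h)*(27 + h) (n(h) = (h + 27)*(h + 17) = (27 + h)*(17 + h) = (17 + h)*(27 + h))
-188 + H(27, k(d(4, -5)))*n(c) = -188 + (-18*(-1 - 5) - 6*27)*(459 + (-6)² + 44*(-6)) = -188 + (-18*(-6) - 162)*(459 + 36 - 264) = -188 + (108 - 162)*231 = -188 - 54*231 = -188 - 12474 = -12662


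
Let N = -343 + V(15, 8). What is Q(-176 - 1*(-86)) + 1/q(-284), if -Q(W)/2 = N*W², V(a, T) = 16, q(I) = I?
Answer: 1504461599/284 ≈ 5.2974e+6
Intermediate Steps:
N = -327 (N = -343 + 16 = -327)
Q(W) = 654*W² (Q(W) = -(-654)*W² = 654*W²)
Q(-176 - 1*(-86)) + 1/q(-284) = 654*(-176 - 1*(-86))² + 1/(-284) = 654*(-176 + 86)² - 1/284 = 654*(-90)² - 1/284 = 654*8100 - 1/284 = 5297400 - 1/284 = 1504461599/284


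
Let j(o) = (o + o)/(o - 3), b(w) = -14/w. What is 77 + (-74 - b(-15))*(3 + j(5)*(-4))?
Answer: 20263/15 ≈ 1350.9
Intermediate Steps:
j(o) = 2*o/(-3 + o) (j(o) = (2*o)/(-3 + o) = 2*o/(-3 + o))
77 + (-74 - b(-15))*(3 + j(5)*(-4)) = 77 + (-74 - (-14)/(-15))*(3 + (2*5/(-3 + 5))*(-4)) = 77 + (-74 - (-14)*(-1)/15)*(3 + (2*5/2)*(-4)) = 77 + (-74 - 1*14/15)*(3 + (2*5*(½))*(-4)) = 77 + (-74 - 14/15)*(3 + 5*(-4)) = 77 - 1124*(3 - 20)/15 = 77 - 1124/15*(-17) = 77 + 19108/15 = 20263/15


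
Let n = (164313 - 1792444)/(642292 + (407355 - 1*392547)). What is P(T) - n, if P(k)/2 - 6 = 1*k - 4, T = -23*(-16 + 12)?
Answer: 125162931/657100 ≈ 190.48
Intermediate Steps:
T = 92 (T = -23*(-4) = 92)
P(k) = 4 + 2*k (P(k) = 12 + 2*(1*k - 4) = 12 + 2*(k - 4) = 12 + 2*(-4 + k) = 12 + (-8 + 2*k) = 4 + 2*k)
n = -1628131/657100 (n = -1628131/(642292 + (407355 - 392547)) = -1628131/(642292 + 14808) = -1628131/657100 ≈ -2.4778)
P(T) - n = (4 + 2*92) - 1*(-1628131/657100) = (4 + 184) + 1628131/657100 = 188 + 1628131/657100 = 125162931/657100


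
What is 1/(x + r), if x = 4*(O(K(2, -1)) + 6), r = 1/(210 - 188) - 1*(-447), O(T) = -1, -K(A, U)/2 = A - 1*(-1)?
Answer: 22/10275 ≈ 0.0021411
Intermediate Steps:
K(A, U) = -2 - 2*A (K(A, U) = -2*(A - 1*(-1)) = -2*(A + 1) = -2*(1 + A) = -2 - 2*A)
r = 9835/22 (r = 1/22 + 447 = 9835/22 ≈ 447.05)
x = 20 (x = 4*(-1 + 6) = 4*5 = 20)
1/(x + r) = 1/(20 + 9835/22) = 1/(10275/22) = 22/10275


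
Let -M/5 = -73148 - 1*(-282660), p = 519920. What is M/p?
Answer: -26189/12998 ≈ -2.0148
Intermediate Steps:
M = -1047560 (M = -5*(-73148 - 1*(-282660)) = -5*(-73148 + 282660) = -5*209512 = -1047560)
M/p = -1047560/519920 = -1047560*1/519920 = -26189/12998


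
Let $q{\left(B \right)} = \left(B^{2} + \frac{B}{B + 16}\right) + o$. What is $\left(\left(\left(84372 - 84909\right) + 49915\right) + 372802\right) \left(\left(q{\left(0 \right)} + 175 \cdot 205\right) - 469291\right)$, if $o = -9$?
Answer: $-182983366500$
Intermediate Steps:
$q{\left(B \right)} = -9 + B^{2} + \frac{B}{16 + B}$ ($q{\left(B \right)} = \left(B^{2} + \frac{B}{B + 16}\right) - 9 = \left(B^{2} + \frac{B}{16 + B}\right) - 9 = -9 + B^{2} + \frac{B}{16 + B}$)
$\left(\left(\left(84372 - 84909\right) + 49915\right) + 372802\right) \left(\left(q{\left(0 \right)} + 175 \cdot 205\right) - 469291\right) = \left(\left(\left(84372 - 84909\right) + 49915\right) + 372802\right) \left(\left(\frac{-144 + 0^{3} - 0 + 16 \cdot 0^{2}}{16 + 0} + 175 \cdot 205\right) - 469291\right) = \left(\left(-537 + 49915\right) + 372802\right) \left(\left(\frac{-144 + 0 + 0 + 16 \cdot 0}{16} + 35875\right) - 469291\right) = \left(49378 + 372802\right) \left(\left(\frac{-144 + 0 + 0 + 0}{16} + 35875\right) - 469291\right) = 422180 \left(\left(\frac{1}{16} \left(-144\right) + 35875\right) - 469291\right) = 422180 \left(\left(-9 + 35875\right) - 469291\right) = 422180 \left(35866 - 469291\right) = 422180 \left(-433425\right) = -182983366500$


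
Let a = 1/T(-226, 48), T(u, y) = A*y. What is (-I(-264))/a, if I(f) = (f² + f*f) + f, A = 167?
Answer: -1115250048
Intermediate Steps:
T(u, y) = 167*y
I(f) = f + 2*f² (I(f) = (f² + f²) + f = 2*f² + f = f + 2*f²)
a = 1/8016 (a = 1/(167*48) = 1/8016 ≈ 0.00012475)
(-I(-264))/a = (-(-264)*(1 + 2*(-264)))/(1/8016) = -(-264)*(1 - 528)*8016 = -(-264)*(-527)*8016 = -1*139128*8016 = -139128*8016 = -1115250048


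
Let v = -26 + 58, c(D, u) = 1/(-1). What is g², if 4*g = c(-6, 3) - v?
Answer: 1089/16 ≈ 68.063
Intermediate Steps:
c(D, u) = -1
v = 32
g = -33/4 (g = (-1 - 1*32)/4 = (-1 - 32)/4 = (¼)*(-33) = -33/4 ≈ -8.2500)
g² = (-33/4)² = 1089/16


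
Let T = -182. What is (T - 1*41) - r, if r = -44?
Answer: -179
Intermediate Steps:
(T - 1*41) - r = (-182 - 1*41) - 1*(-44) = (-182 - 41) + 44 = -223 + 44 = -179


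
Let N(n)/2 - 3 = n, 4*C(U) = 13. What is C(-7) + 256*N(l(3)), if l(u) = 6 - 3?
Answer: 12301/4 ≈ 3075.3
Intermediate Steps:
C(U) = 13/4 (C(U) = (1/4)*13 = 13/4)
l(u) = 3
N(n) = 6 + 2*n
C(-7) + 256*N(l(3)) = 13/4 + 256*(6 + 2*3) = 13/4 + 256*(6 + 6) = 13/4 + 256*12 = 13/4 + 3072 = 12301/4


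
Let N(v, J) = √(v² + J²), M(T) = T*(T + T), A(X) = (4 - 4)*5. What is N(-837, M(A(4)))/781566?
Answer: 279/260522 ≈ 0.0010709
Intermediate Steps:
A(X) = 0 (A(X) = 0*5 = 0)
M(T) = 2*T² (M(T) = T*(2*T) = 2*T²)
N(v, J) = √(J² + v²)
N(-837, M(A(4)))/781566 = √((2*0²)² + (-837)²)/781566 = √((2*0)² + 700569)*(1/781566) = √(0² + 700569)*(1/781566) = √(0 + 700569)*(1/781566) = √700569*(1/781566) = 837*(1/781566) = 279/260522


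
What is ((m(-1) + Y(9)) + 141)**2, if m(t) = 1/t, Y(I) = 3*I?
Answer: 27889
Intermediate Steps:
((m(-1) + Y(9)) + 141)**2 = ((1/(-1) + 3*9) + 141)**2 = ((-1 + 27) + 141)**2 = (26 + 141)**2 = 167**2 = 27889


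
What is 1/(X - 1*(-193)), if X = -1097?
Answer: -1/904 ≈ -0.0011062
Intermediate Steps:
1/(X - 1*(-193)) = 1/(-1097 - 1*(-193)) = 1/(-1097 + 193) = 1/(-904) = -1/904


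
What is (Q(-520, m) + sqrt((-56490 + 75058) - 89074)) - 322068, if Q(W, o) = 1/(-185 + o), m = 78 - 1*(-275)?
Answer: -54107423/168 + 3*I*sqrt(7834) ≈ -3.2207e+5 + 265.53*I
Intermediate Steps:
m = 353 (m = 78 + 275 = 353)
(Q(-520, m) + sqrt((-56490 + 75058) - 89074)) - 322068 = (1/(-185 + 353) + sqrt((-56490 + 75058) - 89074)) - 322068 = (1/168 + sqrt(18568 - 89074)) - 322068 = (1/168 + sqrt(-70506)) - 322068 = (1/168 + 3*I*sqrt(7834)) - 322068 = -54107423/168 + 3*I*sqrt(7834)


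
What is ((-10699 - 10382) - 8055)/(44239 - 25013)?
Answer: -14568/9613 ≈ -1.5154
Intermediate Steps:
((-10699 - 10382) - 8055)/(44239 - 25013) = (-21081 - 8055)/19226 = -29136*1/19226 = -14568/9613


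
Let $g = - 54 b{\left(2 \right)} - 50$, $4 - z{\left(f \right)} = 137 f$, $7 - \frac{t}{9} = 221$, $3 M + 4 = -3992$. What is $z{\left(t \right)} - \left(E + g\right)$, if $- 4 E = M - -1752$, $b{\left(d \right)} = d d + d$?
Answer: $264345$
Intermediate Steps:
$b{\left(d \right)} = d + d^{2}$ ($b{\left(d \right)} = d^{2} + d = d + d^{2}$)
$M = -1332$ ($M = - \frac{4}{3} + \frac{1}{3} \left(-3992\right) = - \frac{4}{3} - \frac{3992}{3} = -1332$)
$t = -1926$ ($t = 63 - 1989 = -1926$)
$z{\left(f \right)} = 4 - 137 f$
$g = -374$ ($g = - 54 \cdot 2 \left(1 + 2\right) - 50 = - 54 \cdot 2 \cdot 3 - 50 = \left(-54\right) 6 - 50 = -324 - 50 = -374$)
$E = -105$ ($E = - \frac{-1332 - -1752}{4} = - \frac{-1332 + 1752}{4} = \left(- \frac{1}{4}\right) 420 = -105$)
$z{\left(t \right)} - \left(E + g\right) = \left(4 - -263862\right) - \left(-105 - 374\right) = \left(4 + 263862\right) - -479 = 263866 + 479 = 264345$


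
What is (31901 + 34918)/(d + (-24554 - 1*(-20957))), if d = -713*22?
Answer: -66819/19283 ≈ -3.4652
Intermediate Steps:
d = -15686
(31901 + 34918)/(d + (-24554 - 1*(-20957))) = (31901 + 34918)/(-15686 + (-24554 - 1*(-20957))) = 66819/(-15686 + (-24554 + 20957)) = 66819/(-15686 - 3597) = 66819/(-19283) = 66819*(-1/19283) = -66819/19283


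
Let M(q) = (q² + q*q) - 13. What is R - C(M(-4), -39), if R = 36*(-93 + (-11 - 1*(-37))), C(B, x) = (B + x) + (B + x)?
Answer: -2372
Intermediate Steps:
M(q) = -13 + 2*q² (M(q) = (q² + q²) - 13 = 2*q² - 13 = -13 + 2*q²)
C(B, x) = 2*B + 2*x
R = -2412 (R = 36*(-93 + (-11 + 37)) = 36*(-93 + 26) = 36*(-67) = -2412)
R - C(M(-4), -39) = -2412 - (2*(-13 + 2*(-4)²) + 2*(-39)) = -2412 - (2*(-13 + 2*16) - 78) = -2412 - (2*(-13 + 32) - 78) = -2412 - (2*19 - 78) = -2412 - (38 - 78) = -2412 - 1*(-40) = -2412 + 40 = -2372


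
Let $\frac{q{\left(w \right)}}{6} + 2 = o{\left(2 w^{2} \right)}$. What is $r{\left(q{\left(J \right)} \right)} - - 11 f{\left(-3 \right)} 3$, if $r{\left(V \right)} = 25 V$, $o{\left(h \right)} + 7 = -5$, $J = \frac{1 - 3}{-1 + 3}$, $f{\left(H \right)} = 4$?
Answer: $-1968$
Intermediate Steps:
$J = -1$ ($J = - \frac{2}{2} = \left(-2\right) \frac{1}{2} = -1$)
$o{\left(h \right)} = -12$ ($o{\left(h \right)} = -7 - 5 = -12$)
$q{\left(w \right)} = -84$ ($q{\left(w \right)} = -12 + 6 \left(-12\right) = -12 - 72 = -84$)
$r{\left(q{\left(J \right)} \right)} - - 11 f{\left(-3 \right)} 3 = 25 \left(-84\right) - \left(-11\right) 4 \cdot 3 = -2100 - \left(-44\right) 3 = -2100 - -132 = -2100 + 132 = -1968$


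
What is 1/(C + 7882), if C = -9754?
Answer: -1/1872 ≈ -0.00053419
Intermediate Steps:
1/(C + 7882) = 1/(-9754 + 7882) = 1/(-1872) = -1/1872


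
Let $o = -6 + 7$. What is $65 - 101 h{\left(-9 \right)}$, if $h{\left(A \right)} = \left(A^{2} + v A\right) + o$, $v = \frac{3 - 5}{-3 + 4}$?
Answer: $-10035$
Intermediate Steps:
$o = 1$
$v = -2$ ($v = - \frac{2}{1} = \left(-2\right) 1 = -2$)
$h{\left(A \right)} = 1 + A^{2} - 2 A$ ($h{\left(A \right)} = \left(A^{2} - 2 A\right) + 1 = 1 + A^{2} - 2 A$)
$65 - 101 h{\left(-9 \right)} = 65 - 101 \left(1 + \left(-9\right)^{2} - -18\right) = 65 - 101 \left(1 + 81 + 18\right) = 65 - 10100 = -10035$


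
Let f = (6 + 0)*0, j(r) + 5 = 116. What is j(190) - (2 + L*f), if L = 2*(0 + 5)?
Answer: 109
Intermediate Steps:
j(r) = 111 (j(r) = -5 + 116 = 111)
f = 0 (f = 6*0 = 0)
L = 10 (L = 2*5 = 10)
j(190) - (2 + L*f) = 111 - (2 + 10*0) = 111 - (2 + 0) = 111 - 1*2 = 111 - 2 = 109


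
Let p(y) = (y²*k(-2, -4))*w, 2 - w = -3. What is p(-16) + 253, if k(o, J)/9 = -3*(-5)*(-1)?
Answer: -172547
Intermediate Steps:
w = 5 (w = 2 - 1*(-3) = 2 + 3 = 5)
k(o, J) = -135 (k(o, J) = 9*(-3*(-5)*(-1)) = 9*(15*(-1)) = 9*(-15) = -135)
p(y) = -675*y² (p(y) = (y²*(-135))*5 = -135*y²*5 = -675*y²)
p(-16) + 253 = -675*(-16)² + 253 = -675*256 + 253 = -172800 + 253 = -172547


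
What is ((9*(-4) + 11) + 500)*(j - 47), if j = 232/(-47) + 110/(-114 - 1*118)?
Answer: -135726975/5452 ≈ -24895.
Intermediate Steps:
j = -29497/5452 (j = 232*(-1/47) + 110/(-114 - 118) = -232/47 + 110/(-232) = -232/47 + 110*(-1/232) = -232/47 - 55/116 = -29497/5452 ≈ -5.4103)
((9*(-4) + 11) + 500)*(j - 47) = ((9*(-4) + 11) + 500)*(-29497/5452 - 47) = ((-36 + 11) + 500)*(-285741/5452) = (-25 + 500)*(-285741/5452) = 475*(-285741/5452) = -135726975/5452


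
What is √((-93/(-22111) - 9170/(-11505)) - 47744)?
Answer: I*√123583792753297193187/50877411 ≈ 218.5*I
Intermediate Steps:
√((-93/(-22111) - 9170/(-11505)) - 47744) = √((-93*(-1/22111) - 9170*(-1/11505)) - 47744) = √((93/22111 + 1834/2301) - 47744) = √(40765567/50877411 - 47744) = √(-2429050345217/50877411) = I*√123583792753297193187/50877411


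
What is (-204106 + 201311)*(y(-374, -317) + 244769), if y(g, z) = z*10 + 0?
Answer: -675269205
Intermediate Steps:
y(g, z) = 10*z (y(g, z) = 10*z + 0 = 10*z)
(-204106 + 201311)*(y(-374, -317) + 244769) = (-204106 + 201311)*(10*(-317) + 244769) = -2795*(-3170 + 244769) = -2795*241599 = -675269205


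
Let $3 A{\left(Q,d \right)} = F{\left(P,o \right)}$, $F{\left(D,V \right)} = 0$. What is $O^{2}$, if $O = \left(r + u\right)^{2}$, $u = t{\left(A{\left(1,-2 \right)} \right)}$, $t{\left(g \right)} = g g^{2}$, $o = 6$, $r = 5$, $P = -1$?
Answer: $625$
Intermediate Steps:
$A{\left(Q,d \right)} = 0$ ($A{\left(Q,d \right)} = \frac{1}{3} \cdot 0 = 0$)
$t{\left(g \right)} = g^{3}$
$u = 0$ ($u = 0^{3} = 0$)
$O = 25$ ($O = \left(5 + 0\right)^{2} = 5^{2} = 25$)
$O^{2} = 25^{2} = 625$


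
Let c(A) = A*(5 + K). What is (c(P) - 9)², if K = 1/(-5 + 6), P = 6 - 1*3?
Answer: 81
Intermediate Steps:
P = 3 (P = 6 - 3 = 3)
K = 1 (K = 1/1 = 1)
c(A) = 6*A (c(A) = A*(5 + 1) = A*6 = 6*A)
(c(P) - 9)² = (6*3 - 9)² = (18 - 9)² = 9² = 81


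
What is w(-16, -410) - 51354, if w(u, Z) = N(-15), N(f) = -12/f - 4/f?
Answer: -770294/15 ≈ -51353.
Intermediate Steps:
N(f) = -16/f
w(u, Z) = 16/15 (w(u, Z) = -16/(-15) = -16*(-1/15) = 16/15)
w(-16, -410) - 51354 = 16/15 - 51354 = -770294/15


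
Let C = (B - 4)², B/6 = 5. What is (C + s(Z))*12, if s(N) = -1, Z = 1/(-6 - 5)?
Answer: 8100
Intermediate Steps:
B = 30 (B = 6*5 = 30)
C = 676 (C = (30 - 4)² = 26² = 676)
Z = -1/11 (Z = 1/(-11) = -1/11 ≈ -0.090909)
(C + s(Z))*12 = (676 - 1)*12 = 675*12 = 8100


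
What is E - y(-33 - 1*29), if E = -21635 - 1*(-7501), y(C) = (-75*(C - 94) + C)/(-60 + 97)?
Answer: -534596/37 ≈ -14449.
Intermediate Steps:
y(C) = 7050/37 - 2*C (y(C) = (-75*(-94 + C) + C)/37 = ((7050 - 75*C) + C)*(1/37) = (7050 - 74*C)*(1/37) = 7050/37 - 2*C)
E = -14134 (E = -21635 + 7501 = -14134)
E - y(-33 - 1*29) = -14134 - (7050/37 - 2*(-33 - 1*29)) = -14134 - (7050/37 - 2*(-33 - 29)) = -14134 - (7050/37 - 2*(-62)) = -14134 - (7050/37 + 124) = -14134 - 1*11638/37 = -14134 - 11638/37 = -534596/37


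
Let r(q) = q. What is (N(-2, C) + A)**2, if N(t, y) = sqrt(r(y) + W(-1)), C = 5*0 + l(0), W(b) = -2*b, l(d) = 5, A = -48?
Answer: (48 - sqrt(7))**2 ≈ 2057.0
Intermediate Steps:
C = 5 (C = 5*0 + 5 = 0 + 5 = 5)
N(t, y) = sqrt(2 + y) (N(t, y) = sqrt(y - 2*(-1)) = sqrt(y + 2) = sqrt(2 + y))
(N(-2, C) + A)**2 = (sqrt(2 + 5) - 48)**2 = (sqrt(7) - 48)**2 = (-48 + sqrt(7))**2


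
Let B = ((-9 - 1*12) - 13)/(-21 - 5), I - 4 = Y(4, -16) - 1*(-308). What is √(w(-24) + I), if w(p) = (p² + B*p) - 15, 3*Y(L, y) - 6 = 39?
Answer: 8*√2262/13 ≈ 29.268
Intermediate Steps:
Y(L, y) = 15 (Y(L, y) = 2 + (⅓)*39 = 2 + 13 = 15)
I = 327 (I = 4 + (15 - 1*(-308)) = 4 + (15 + 308) = 4 + 323 = 327)
B = 17/13 (B = ((-9 - 12) - 13)/(-26) = (-21 - 13)*(-1/26) = -34*(-1/26) = 17/13 ≈ 1.3077)
w(p) = -15 + p² + 17*p/13 (w(p) = (p² + 17*p/13) - 15 = -15 + p² + 17*p/13)
√(w(-24) + I) = √((-15 + (-24)² + (17/13)*(-24)) + 327) = √((-15 + 576 - 408/13) + 327) = √(6885/13 + 327) = √(11136/13) = 8*√2262/13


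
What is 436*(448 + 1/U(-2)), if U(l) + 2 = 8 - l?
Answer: 390765/2 ≈ 1.9538e+5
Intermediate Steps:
U(l) = 6 - l (U(l) = -2 + (8 - l) = 6 - l)
436*(448 + 1/U(-2)) = 436*(448 + 1/(6 - 1*(-2))) = 436*(448 + 1/(6 + 2)) = 436*(448 + 1/8) = 436*(3585/8) = 390765/2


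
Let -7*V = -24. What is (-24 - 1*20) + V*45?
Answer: 772/7 ≈ 110.29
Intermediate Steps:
V = 24/7 (V = -⅐*(-24) = 24/7 ≈ 3.4286)
(-24 - 1*20) + V*45 = (-24 - 1*20) + (24/7)*45 = (-24 - 20) + 1080/7 = -44 + 1080/7 = 772/7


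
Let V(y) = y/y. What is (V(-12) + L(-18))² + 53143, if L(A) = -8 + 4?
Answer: 53152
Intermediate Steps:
V(y) = 1
L(A) = -4
(V(-12) + L(-18))² + 53143 = (1 - 4)² + 53143 = (-3)² + 53143 = 9 + 53143 = 53152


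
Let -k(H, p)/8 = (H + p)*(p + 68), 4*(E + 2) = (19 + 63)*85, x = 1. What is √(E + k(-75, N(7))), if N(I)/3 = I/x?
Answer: √160754/2 ≈ 200.47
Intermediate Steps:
E = 3481/2 (E = -2 + ((19 + 63)*85)/4 = -2 + (82*85)/4 = -2 + (¼)*6970 = -2 + 3485/2 = 3481/2 ≈ 1740.5)
N(I) = 3*I (N(I) = 3*(I/1) = 3*(I*1) = 3*I)
k(H, p) = -8*(68 + p)*(H + p) (k(H, p) = -8*(H + p)*(p + 68) = -8*(H + p)*(68 + p) = -8*(68 + p)*(H + p))
√(E + k(-75, N(7))) = √(3481/2 + (-544*(-75) - 1632*7 - 8*(3*7)² - 8*(-75)*3*7)) = √(3481/2 + (40800 - 544*21 - 8*21² - 8*(-75)*21)) = √(3481/2 + (40800 - 11424 - 8*441 + 12600)) = √(3481/2 + (40800 - 11424 - 3528 + 12600)) = √(3481/2 + 38448) = √(80377/2) = √160754/2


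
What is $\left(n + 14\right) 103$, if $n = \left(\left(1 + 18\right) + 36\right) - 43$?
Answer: $2678$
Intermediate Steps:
$n = 12$ ($n = \left(19 + 36\right) - 43 = 55 - 43 = 12$)
$\left(n + 14\right) 103 = \left(12 + 14\right) 103 = 26 \cdot 103 = 2678$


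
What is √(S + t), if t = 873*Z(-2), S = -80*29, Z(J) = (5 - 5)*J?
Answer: 4*I*√145 ≈ 48.166*I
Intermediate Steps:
Z(J) = 0 (Z(J) = 0*J = 0)
S = -2320
t = 0 (t = 873*0 = 0)
√(S + t) = √(-2320 + 0) = √(-2320) = 4*I*√145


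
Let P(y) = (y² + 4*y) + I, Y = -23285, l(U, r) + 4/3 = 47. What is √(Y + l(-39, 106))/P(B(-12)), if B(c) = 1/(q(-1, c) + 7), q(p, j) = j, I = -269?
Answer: -25*I*√209154/20232 ≈ -0.56511*I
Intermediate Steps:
l(U, r) = 137/3 (l(U, r) = -4/3 + 47 = 137/3)
B(c) = 1/(7 + c) (B(c) = 1/(c + 7) = 1/(7 + c))
P(y) = -269 + y² + 4*y (P(y) = (y² + 4*y) - 269 = -269 + y² + 4*y)
√(Y + l(-39, 106))/P(B(-12)) = √(-23285 + 137/3)/(-269 + (1/(7 - 12))² + 4/(7 - 12)) = √(-69718/3)/(-269 + (1/(-5))² + 4/(-5)) = (I*√209154/3)/(-269 + (-⅕)² + 4*(-⅕)) = (I*√209154/3)/(-269 + 1/25 - ⅘) = (I*√209154/3)/(-6744/25) = (I*√209154/3)*(-25/6744) = -25*I*√209154/20232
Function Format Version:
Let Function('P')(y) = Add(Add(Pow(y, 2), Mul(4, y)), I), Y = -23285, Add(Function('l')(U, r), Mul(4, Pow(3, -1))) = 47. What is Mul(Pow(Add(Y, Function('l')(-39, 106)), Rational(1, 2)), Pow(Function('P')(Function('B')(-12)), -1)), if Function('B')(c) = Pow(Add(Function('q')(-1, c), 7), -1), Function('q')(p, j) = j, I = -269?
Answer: Mul(Rational(-25, 20232), I, Pow(209154, Rational(1, 2))) ≈ Mul(-0.56511, I)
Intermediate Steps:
Function('l')(U, r) = Rational(137, 3) (Function('l')(U, r) = Add(Rational(-4, 3), 47) = Rational(137, 3))
Function('B')(c) = Pow(Add(7, c), -1) (Function('B')(c) = Pow(Add(c, 7), -1) = Pow(Add(7, c), -1))
Function('P')(y) = Add(-269, Pow(y, 2), Mul(4, y)) (Function('P')(y) = Add(Add(Pow(y, 2), Mul(4, y)), -269) = Add(-269, Pow(y, 2), Mul(4, y)))
Mul(Pow(Add(Y, Function('l')(-39, 106)), Rational(1, 2)), Pow(Function('P')(Function('B')(-12)), -1)) = Mul(Pow(Add(-23285, Rational(137, 3)), Rational(1, 2)), Pow(Add(-269, Pow(Pow(Add(7, -12), -1), 2), Mul(4, Pow(Add(7, -12), -1))), -1)) = Mul(Pow(Rational(-69718, 3), Rational(1, 2)), Pow(Add(-269, Pow(Pow(-5, -1), 2), Mul(4, Pow(-5, -1))), -1)) = Mul(Mul(Rational(1, 3), I, Pow(209154, Rational(1, 2))), Pow(Add(-269, Pow(Rational(-1, 5), 2), Mul(4, Rational(-1, 5))), -1)) = Mul(Mul(Rational(1, 3), I, Pow(209154, Rational(1, 2))), Pow(Add(-269, Rational(1, 25), Rational(-4, 5)), -1)) = Mul(Mul(Rational(1, 3), I, Pow(209154, Rational(1, 2))), Pow(Rational(-6744, 25), -1)) = Mul(Mul(Rational(1, 3), I, Pow(209154, Rational(1, 2))), Rational(-25, 6744)) = Mul(Rational(-25, 20232), I, Pow(209154, Rational(1, 2)))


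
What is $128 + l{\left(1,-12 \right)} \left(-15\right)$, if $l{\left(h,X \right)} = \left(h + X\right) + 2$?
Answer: $263$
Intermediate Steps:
$l{\left(h,X \right)} = 2 + X + h$ ($l{\left(h,X \right)} = \left(X + h\right) + 2 = 2 + X + h$)
$128 + l{\left(1,-12 \right)} \left(-15\right) = 128 + \left(2 - 12 + 1\right) \left(-15\right) = 128 - -135 = 128 + 135 = 263$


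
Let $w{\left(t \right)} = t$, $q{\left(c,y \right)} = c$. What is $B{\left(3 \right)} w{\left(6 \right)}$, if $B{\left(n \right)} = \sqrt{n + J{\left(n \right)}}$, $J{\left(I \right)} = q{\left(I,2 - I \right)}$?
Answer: $6 \sqrt{6} \approx 14.697$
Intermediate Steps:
$J{\left(I \right)} = I$
$B{\left(n \right)} = \sqrt{2} \sqrt{n}$ ($B{\left(n \right)} = \sqrt{n + n} = \sqrt{2 n} = \sqrt{2} \sqrt{n}$)
$B{\left(3 \right)} w{\left(6 \right)} = \sqrt{2} \sqrt{3} \cdot 6 = \sqrt{6} \cdot 6 = 6 \sqrt{6}$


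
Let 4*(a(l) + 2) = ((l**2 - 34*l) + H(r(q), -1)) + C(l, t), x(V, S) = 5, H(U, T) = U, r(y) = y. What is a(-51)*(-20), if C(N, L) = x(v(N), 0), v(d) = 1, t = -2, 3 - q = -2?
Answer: -21685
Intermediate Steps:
q = 5 (q = 3 - 1*(-2) = 3 + 2 = 5)
C(N, L) = 5
a(l) = 1/2 - 17*l/2 + l**2/4 (a(l) = -2 + (((l**2 - 34*l) + 5) + 5)/4 = -2 + ((5 + l**2 - 34*l) + 5)/4 = -2 + (10 + l**2 - 34*l)/4 = -2 + (5/2 - 17*l/2 + l**2/4) = 1/2 - 17*l/2 + l**2/4)
a(-51)*(-20) = (1/2 - 17/2*(-51) + (1/4)*(-51)**2)*(-20) = (1/2 + 867/2 + (1/4)*2601)*(-20) = (1/2 + 867/2 + 2601/4)*(-20) = (4337/4)*(-20) = -21685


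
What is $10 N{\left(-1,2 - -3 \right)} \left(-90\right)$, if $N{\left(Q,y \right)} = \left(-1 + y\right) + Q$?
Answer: $-2700$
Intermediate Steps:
$N{\left(Q,y \right)} = -1 + Q + y$
$10 N{\left(-1,2 - -3 \right)} \left(-90\right) = 10 \left(-1 - 1 + \left(2 - -3\right)\right) \left(-90\right) = 10 \left(-1 - 1 + \left(2 + 3\right)\right) \left(-90\right) = 10 \left(-1 - 1 + 5\right) \left(-90\right) = 10 \cdot 3 \left(-90\right) = 30 \left(-90\right) = -2700$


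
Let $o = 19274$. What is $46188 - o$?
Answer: $26914$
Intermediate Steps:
$46188 - o = 46188 - 19274 = 26914$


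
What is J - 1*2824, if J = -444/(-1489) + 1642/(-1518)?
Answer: -3192431897/1130151 ≈ -2824.8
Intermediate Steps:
J = -885473/1130151 (J = -444*(-1/1489) + 1642*(-1/1518) = 444/1489 - 821/759 = -885473/1130151 ≈ -0.78350)
J - 1*2824 = -885473/1130151 - 1*2824 = -885473/1130151 - 2824 = -3192431897/1130151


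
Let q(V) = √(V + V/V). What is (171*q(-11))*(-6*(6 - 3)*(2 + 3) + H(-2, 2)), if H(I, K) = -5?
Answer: -16245*I*√10 ≈ -51371.0*I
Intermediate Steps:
q(V) = √(1 + V) (q(V) = √(V + 1) = √(1 + V))
(171*q(-11))*(-6*(6 - 3)*(2 + 3) + H(-2, 2)) = (171*√(1 - 11))*(-6*(6 - 3)*(2 + 3) - 5) = (171*√(-10))*(-18*5 - 5) = (171*(I*√10))*(-6*15 - 5) = (171*I*√10)*(-90 - 5) = (171*I*√10)*(-95) = -16245*I*√10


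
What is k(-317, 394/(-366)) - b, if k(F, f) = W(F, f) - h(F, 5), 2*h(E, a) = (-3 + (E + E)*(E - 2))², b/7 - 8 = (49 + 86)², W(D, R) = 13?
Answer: -40902486285/2 ≈ -2.0451e+10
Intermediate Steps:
b = 127631 (b = 56 + 7*(49 + 86)² = 56 + 7*135² = 56 + 7*18225 = 56 + 127575 = 127631)
h(E, a) = (-3 + 2*E*(-2 + E))²/2 (h(E, a) = (-3 + (E + E)*(E - 2))²/2 = (-3 + (2*E)*(-2 + E))²/2 = (-3 + 2*E*(-2 + E))²/2)
k(F, f) = 13 - (3 - 2*F² + 4*F)²/2
k(-317, 394/(-366)) - b = (13 - (3 - 2*(-317)² + 4*(-317))²/2) - 1*127631 = (13 - (3 - 2*100489 - 1268)²/2) - 127631 = (13 - (3 - 200978 - 1268)²/2) - 127631 = (13 - ½*(-202243)²) - 127631 = (13 - ½*40902231049) - 127631 = (13 - 40902231049/2) - 127631 = -40902231023/2 - 127631 = -40902486285/2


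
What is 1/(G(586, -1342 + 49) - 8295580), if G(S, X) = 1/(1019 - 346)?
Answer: -673/5582925339 ≈ -1.2055e-7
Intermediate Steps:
G(S, X) = 1/673
1/(G(586, -1342 + 49) - 8295580) = 1/(1/673 - 8295580) = 1/(-5582925339/673) = -673/5582925339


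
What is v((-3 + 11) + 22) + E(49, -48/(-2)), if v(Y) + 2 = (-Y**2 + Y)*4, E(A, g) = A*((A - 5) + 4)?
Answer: -1130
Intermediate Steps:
E(A, g) = A*(-1 + A) (E(A, g) = A*((-5 + A) + 4) = A*(-1 + A))
v(Y) = -2 - 4*Y**2 + 4*Y (v(Y) = -2 + (-Y**2 + Y)*4 = -2 + (Y - Y**2)*4 = -2 + (-4*Y**2 + 4*Y) = -2 - 4*Y**2 + 4*Y)
v((-3 + 11) + 22) + E(49, -48/(-2)) = (-2 - 4*((-3 + 11) + 22)**2 + 4*((-3 + 11) + 22)) + 49*(-1 + 49) = (-2 - 4*(8 + 22)**2 + 4*(8 + 22)) + 49*48 = (-2 - 4*30**2 + 4*30) + 2352 = (-2 - 4*900 + 120) + 2352 = (-2 - 3600 + 120) + 2352 = -3482 + 2352 = -1130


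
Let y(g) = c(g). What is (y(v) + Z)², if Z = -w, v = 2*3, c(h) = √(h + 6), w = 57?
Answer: 3261 - 228*√3 ≈ 2866.1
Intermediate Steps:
c(h) = √(6 + h)
v = 6
y(g) = √(6 + g)
Z = -57 (Z = -1*57 = -57)
(y(v) + Z)² = (√(6 + 6) - 57)² = (√12 - 57)² = (2*√3 - 57)² = (-57 + 2*√3)²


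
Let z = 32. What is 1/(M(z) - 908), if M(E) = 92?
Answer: -1/816 ≈ -0.0012255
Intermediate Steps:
1/(M(z) - 908) = 1/(92 - 908) = 1/(-816) = -1/816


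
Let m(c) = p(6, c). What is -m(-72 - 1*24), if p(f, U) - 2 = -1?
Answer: -1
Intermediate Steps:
p(f, U) = 1 (p(f, U) = 2 - 1 = 1)
m(c) = 1
-m(-72 - 1*24) = -1*1 = -1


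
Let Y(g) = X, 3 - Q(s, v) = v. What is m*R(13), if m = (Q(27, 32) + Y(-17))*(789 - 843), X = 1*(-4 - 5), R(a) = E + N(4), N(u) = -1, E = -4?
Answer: -10260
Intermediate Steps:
Q(s, v) = 3 - v
R(a) = -5 (R(a) = -4 - 1 = -5)
X = -9 (X = 1*(-9) = -9)
Y(g) = -9
m = 2052 (m = ((3 - 1*32) - 9)*(789 - 843) = ((3 - 32) - 9)*(-54) = (-29 - 9)*(-54) = -38*(-54) = 2052)
m*R(13) = 2052*(-5) = -10260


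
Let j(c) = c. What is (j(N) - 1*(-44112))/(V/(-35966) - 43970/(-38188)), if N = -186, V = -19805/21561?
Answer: 162599656450966686/4262232646195 ≈ 38149.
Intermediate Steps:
V = -19805/21561 (V = -19805*1/21561 = -19805/21561 ≈ -0.91856)
(j(N) - 1*(-44112))/(V/(-35966) - 43970/(-38188)) = (-186 - 1*(-44112))/(-19805/21561/(-35966) - 43970/(-38188)) = (-186 + 44112)/(-19805/21561*(-1/35966) - 43970*(-1/38188)) = 43926/(19805/775462926 + 21985/19094) = 43926/(4262232646195/3701672277261) = 43926*(3701672277261/4262232646195) = 162599656450966686/4262232646195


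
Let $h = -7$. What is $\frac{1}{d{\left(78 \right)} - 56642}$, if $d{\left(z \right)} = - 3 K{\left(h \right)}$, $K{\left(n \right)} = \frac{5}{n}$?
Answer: $- \frac{7}{396479} \approx -1.7655 \cdot 10^{-5}$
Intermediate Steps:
$d{\left(z \right)} = \frac{15}{7}$ ($d{\left(z \right)} = - 3 \frac{5}{-7} = - 3 \cdot 5 \left(- \frac{1}{7}\right) = \left(-3\right) \left(- \frac{5}{7}\right) = \frac{15}{7}$)
$\frac{1}{d{\left(78 \right)} - 56642} = \frac{1}{\frac{15}{7} - 56642} = \frac{1}{- \frac{396479}{7}} = - \frac{7}{396479}$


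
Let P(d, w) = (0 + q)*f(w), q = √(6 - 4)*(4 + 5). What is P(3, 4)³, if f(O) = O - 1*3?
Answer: 1458*√2 ≈ 2061.9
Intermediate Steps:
f(O) = -3 + O (f(O) = O - 3 = -3 + O)
q = 9*√2 (q = √2*9 = 9*√2 ≈ 12.728)
P(d, w) = 9*√2*(-3 + w) (P(d, w) = (0 + 9*√2)*(-3 + w) = (9*√2)*(-3 + w) = 9*√2*(-3 + w))
P(3, 4)³ = (9*√2*(-3 + 4))³ = (9*√2*1)³ = (9*√2)³ = 1458*√2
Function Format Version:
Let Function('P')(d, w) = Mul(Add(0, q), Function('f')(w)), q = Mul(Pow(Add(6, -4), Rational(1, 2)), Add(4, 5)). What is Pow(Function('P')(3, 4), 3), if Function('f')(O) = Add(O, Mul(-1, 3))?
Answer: Mul(1458, Pow(2, Rational(1, 2))) ≈ 2061.9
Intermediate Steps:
Function('f')(O) = Add(-3, O) (Function('f')(O) = Add(O, -3) = Add(-3, O))
q = Mul(9, Pow(2, Rational(1, 2))) (q = Mul(Pow(2, Rational(1, 2)), 9) = Mul(9, Pow(2, Rational(1, 2))) ≈ 12.728)
Function('P')(d, w) = Mul(9, Pow(2, Rational(1, 2)), Add(-3, w)) (Function('P')(d, w) = Mul(Add(0, Mul(9, Pow(2, Rational(1, 2)))), Add(-3, w)) = Mul(Mul(9, Pow(2, Rational(1, 2))), Add(-3, w)) = Mul(9, Pow(2, Rational(1, 2)), Add(-3, w)))
Pow(Function('P')(3, 4), 3) = Pow(Mul(9, Pow(2, Rational(1, 2)), Add(-3, 4)), 3) = Pow(Mul(9, Pow(2, Rational(1, 2)), 1), 3) = Pow(Mul(9, Pow(2, Rational(1, 2))), 3) = Mul(1458, Pow(2, Rational(1, 2)))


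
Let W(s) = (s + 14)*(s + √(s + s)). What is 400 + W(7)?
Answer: 547 + 21*√14 ≈ 625.58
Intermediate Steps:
W(s) = (14 + s)*(s + √2*√s) (W(s) = (14 + s)*(s + √(2*s)) = (14 + s)*(s + √2*√s))
400 + W(7) = 400 + (7² + 14*7 + √2*7^(3/2) + 14*√2*√7) = 400 + (49 + 98 + √2*(7*√7) + 14*√14) = 400 + (49 + 98 + 7*√14 + 14*√14) = 400 + (147 + 21*√14) = 547 + 21*√14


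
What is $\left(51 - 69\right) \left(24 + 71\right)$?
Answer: $-1710$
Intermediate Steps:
$\left(51 - 69\right) \left(24 + 71\right) = \left(-18\right) 95 = -1710$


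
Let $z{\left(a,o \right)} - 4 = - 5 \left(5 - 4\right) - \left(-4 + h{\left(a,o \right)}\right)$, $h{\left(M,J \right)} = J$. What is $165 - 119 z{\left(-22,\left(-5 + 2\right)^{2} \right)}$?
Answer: $879$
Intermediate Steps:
$z{\left(a,o \right)} = 3 - o$ ($z{\left(a,o \right)} = 4 - \left(-4 + o + 5 \left(5 - 4\right)\right) = 4 - \left(1 + o\right) = 3 - o$)
$165 - 119 z{\left(-22,\left(-5 + 2\right)^{2} \right)} = 165 - 119 \left(3 - \left(-5 + 2\right)^{2}\right) = 165 - 119 \left(3 - \left(-3\right)^{2}\right) = 165 - 119 \left(3 - 9\right) = 165 - -714 = 165 + 714 = 879$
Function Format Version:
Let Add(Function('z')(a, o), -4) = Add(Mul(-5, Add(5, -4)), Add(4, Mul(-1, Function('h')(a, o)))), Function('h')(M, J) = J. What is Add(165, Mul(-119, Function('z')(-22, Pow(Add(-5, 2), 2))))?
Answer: 879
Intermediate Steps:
Function('z')(a, o) = Add(3, Mul(-1, o)) (Function('z')(a, o) = Add(4, Add(Mul(-5, Add(5, -4)), Add(4, Mul(-1, o)))) = Add(4, Add(Mul(-5, 1), Add(4, Mul(-1, o)))) = Add(4, Add(-5, Add(4, Mul(-1, o)))) = Add(4, Add(-1, Mul(-1, o))) = Add(3, Mul(-1, o)))
Add(165, Mul(-119, Function('z')(-22, Pow(Add(-5, 2), 2)))) = Add(165, Mul(-119, Add(3, Mul(-1, Pow(Add(-5, 2), 2))))) = Add(165, Mul(-119, Add(3, Mul(-1, Pow(-3, 2))))) = Add(165, Mul(-119, Add(3, Mul(-1, 9)))) = Add(165, Mul(-119, Add(3, -9))) = Add(165, Mul(-119, -6)) = Add(165, 714) = 879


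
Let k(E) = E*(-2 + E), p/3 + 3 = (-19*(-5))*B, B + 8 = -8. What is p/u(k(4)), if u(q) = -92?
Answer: 4569/92 ≈ 49.663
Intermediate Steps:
B = -16 (B = -8 - 8 = -16)
p = -4569 (p = -9 + 3*(-19*(-5)*(-16)) = -9 + 3*(95*(-16)) = -9 + 3*(-1520) = -9 - 4560 = -4569)
p/u(k(4)) = -4569/(-92) = -4569*(-1/92) = 4569/92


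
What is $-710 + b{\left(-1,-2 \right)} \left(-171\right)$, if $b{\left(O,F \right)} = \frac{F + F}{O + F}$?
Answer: $-938$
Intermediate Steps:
$b{\left(O,F \right)} = \frac{2 F}{F + O}$
$-710 + b{\left(-1,-2 \right)} \left(-171\right) = -710 + 2 \left(-2\right) \frac{1}{-2 - 1} \left(-171\right) = -710 + 2 \left(-2\right) \frac{1}{-3} \left(-171\right) = -710 + 2 \left(-2\right) \left(- \frac{1}{3}\right) \left(-171\right) = -710 + \frac{4}{3} \left(-171\right) = -710 - 228 = -938$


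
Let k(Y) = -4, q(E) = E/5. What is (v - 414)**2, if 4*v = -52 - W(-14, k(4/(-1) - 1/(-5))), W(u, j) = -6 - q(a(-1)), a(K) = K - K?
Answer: 724201/4 ≈ 1.8105e+5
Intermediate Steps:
a(K) = 0
q(E) = E/5 (q(E) = E*(1/5) = E/5)
W(u, j) = -6 (W(u, j) = -6 - 0/5 = -6 - 1*0 = -6 + 0 = -6)
v = -23/2 (v = (-52 - 1*(-6))/4 = (-52 + 6)/4 = (1/4)*(-46) = -23/2 ≈ -11.500)
(v - 414)**2 = (-23/2 - 414)**2 = (-851/2)**2 = 724201/4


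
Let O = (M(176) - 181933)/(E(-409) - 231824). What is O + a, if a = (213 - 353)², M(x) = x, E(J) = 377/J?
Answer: 1858475641413/94816393 ≈ 19601.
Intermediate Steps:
O = 74338613/94816393 (O = (176 - 181933)/(377/(-409) - 231824) = -181757/(377*(-1/409) - 231824) = -181757/(-377/409 - 231824) = -181757/(-94816393/409) = -181757*(-409/94816393) = 74338613/94816393 ≈ 0.78403)
a = 19600 (a = (-140)² = 19600)
O + a = 74338613/94816393 + 19600 = 1858475641413/94816393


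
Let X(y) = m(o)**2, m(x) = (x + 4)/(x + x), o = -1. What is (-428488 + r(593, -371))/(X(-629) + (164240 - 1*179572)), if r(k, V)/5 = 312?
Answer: 1707712/61319 ≈ 27.850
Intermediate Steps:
m(x) = (4 + x)/(2*x) (m(x) = (4 + x)/((2*x)) = (4 + x)*(1/(2*x)) = (4 + x)/(2*x))
r(k, V) = 1560 (r(k, V) = 5*312 = 1560)
X(y) = 9/4 (X(y) = ((1/2)*(4 - 1)/(-1))**2 = ((1/2)*(-1)*3)**2 = (-3/2)**2 = 9/4)
(-428488 + r(593, -371))/(X(-629) + (164240 - 1*179572)) = (-428488 + 1560)/(9/4 + (164240 - 1*179572)) = -426928/(9/4 + (164240 - 179572)) = -426928/(9/4 - 15332) = -426928/(-61319/4) = -426928*(-4/61319) = 1707712/61319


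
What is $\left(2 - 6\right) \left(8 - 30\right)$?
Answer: $88$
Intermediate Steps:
$\left(2 - 6\right) \left(8 - 30\right) = \left(2 - 6\right) \left(-22\right) = \left(-4\right) \left(-22\right) = 88$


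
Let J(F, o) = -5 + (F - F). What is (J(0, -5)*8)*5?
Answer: -200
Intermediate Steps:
J(F, o) = -5 (J(F, o) = -5 + 0 = -5)
(J(0, -5)*8)*5 = -5*8*5 = -40*5 = -200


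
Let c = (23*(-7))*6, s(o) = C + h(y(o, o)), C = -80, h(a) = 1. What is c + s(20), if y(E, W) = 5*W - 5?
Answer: -1045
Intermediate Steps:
y(E, W) = -5 + 5*W
s(o) = -79 (s(o) = -80 + 1 = -79)
c = -966 (c = -161*6 = -966)
c + s(20) = -966 - 79 = -1045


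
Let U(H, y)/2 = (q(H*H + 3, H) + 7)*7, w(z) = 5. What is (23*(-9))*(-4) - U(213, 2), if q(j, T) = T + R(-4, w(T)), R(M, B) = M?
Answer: -2196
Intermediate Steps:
q(j, T) = -4 + T (q(j, T) = T - 4 = -4 + T)
U(H, y) = 42 + 14*H (U(H, y) = 2*(((-4 + H) + 7)*7) = 2*((3 + H)*7) = 2*(21 + 7*H) = 42 + 14*H)
(23*(-9))*(-4) - U(213, 2) = (23*(-9))*(-4) - (42 + 14*213) = -207*(-4) - (42 + 2982) = 828 - 1*3024 = 828 - 3024 = -2196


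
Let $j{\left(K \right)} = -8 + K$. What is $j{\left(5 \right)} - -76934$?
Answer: $76931$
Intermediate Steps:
$j{\left(5 \right)} - -76934 = \left(-8 + 5\right) - -76934 = -3 + 76934 = 76931$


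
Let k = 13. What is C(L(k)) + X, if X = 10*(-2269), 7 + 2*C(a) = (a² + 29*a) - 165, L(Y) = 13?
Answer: -22503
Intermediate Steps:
C(a) = -86 + a²/2 + 29*a/2 (C(a) = -7/2 + ((a² + 29*a) - 165)/2 = -7/2 + (-165 + a² + 29*a)/2 = -7/2 + (-165/2 + a²/2 + 29*a/2) = -86 + a²/2 + 29*a/2)
X = -22690
C(L(k)) + X = (-86 + (½)*13² + (29/2)*13) - 22690 = (-86 + (½)*169 + 377/2) - 22690 = (-86 + 169/2 + 377/2) - 22690 = 187 - 22690 = -22503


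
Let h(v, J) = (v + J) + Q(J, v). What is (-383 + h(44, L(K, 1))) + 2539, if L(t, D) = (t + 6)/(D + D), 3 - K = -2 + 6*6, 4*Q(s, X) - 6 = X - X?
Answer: 2189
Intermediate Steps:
Q(s, X) = 3/2 (Q(s, X) = 3/2 + (X - X)/4 = 3/2 + (¼)*0 = 3/2 + 0 = 3/2)
K = -31 (K = 3 - (-2 + 6*6) = 3 - (-2 + 36) = 3 - 1*34 = 3 - 34 = -31)
L(t, D) = (6 + t)/(2*D) (L(t, D) = (6 + t)/((2*D)) = (6 + t)*(1/(2*D)) = (6 + t)/(2*D))
h(v, J) = 3/2 + J + v (h(v, J) = (v + J) + 3/2 = (J + v) + 3/2 = 3/2 + J + v)
(-383 + h(44, L(K, 1))) + 2539 = (-383 + (3/2 + (½)*(6 - 31)/1 + 44)) + 2539 = (-383 + (3/2 + (½)*1*(-25) + 44)) + 2539 = (-383 + (3/2 - 25/2 + 44)) + 2539 = (-383 + 33) + 2539 = -350 + 2539 = 2189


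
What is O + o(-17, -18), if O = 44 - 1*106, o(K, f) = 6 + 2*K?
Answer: -90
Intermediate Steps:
O = -62 (O = 44 - 106 = -62)
O + o(-17, -18) = -62 + (6 + 2*(-17)) = -62 + (6 - 34) = -62 - 28 = -90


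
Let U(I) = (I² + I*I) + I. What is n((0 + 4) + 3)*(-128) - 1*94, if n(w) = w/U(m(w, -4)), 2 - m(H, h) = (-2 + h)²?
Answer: -107514/1139 ≈ -94.393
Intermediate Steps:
m(H, h) = 2 - (-2 + h)²
U(I) = I + 2*I² (U(I) = (I² + I²) + I = 2*I² + I = I + 2*I²)
n(w) = w/2278 (n(w) = w/(((2 - (-2 - 4)²)*(1 + 2*(2 - (-2 - 4)²)))) = w/(((2 - 1*(-6)²)*(1 + 2*(2 - 1*(-6)²)))) = w/(((2 - 1*36)*(1 + 2*(2 - 1*36)))) = w/(((2 - 36)*(1 + 2*(2 - 36)))) = w/((-34*(1 + 2*(-34)))) = w/((-34*(1 - 68))) = w/((-34*(-67))) = w/2278)
n((0 + 4) + 3)*(-128) - 1*94 = (((0 + 4) + 3)/2278)*(-128) - 1*94 = ((4 + 3)/2278)*(-128) - 94 = ((1/2278)*7)*(-128) - 94 = (7/2278)*(-128) - 94 = -448/1139 - 94 = -107514/1139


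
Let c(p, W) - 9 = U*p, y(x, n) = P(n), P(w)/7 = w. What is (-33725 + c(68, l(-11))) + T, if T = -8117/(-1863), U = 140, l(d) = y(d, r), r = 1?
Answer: -45069031/1863 ≈ -24192.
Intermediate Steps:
P(w) = 7*w
y(x, n) = 7*n
l(d) = 7 (l(d) = 7*1 = 7)
c(p, W) = 9 + 140*p
T = 8117/1863 (T = -8117*(-1/1863) = 8117/1863 ≈ 4.3569)
(-33725 + c(68, l(-11))) + T = (-33725 + (9 + 140*68)) + 8117/1863 = (-33725 + (9 + 9520)) + 8117/1863 = (-33725 + 9529) + 8117/1863 = -24196 + 8117/1863 = -45069031/1863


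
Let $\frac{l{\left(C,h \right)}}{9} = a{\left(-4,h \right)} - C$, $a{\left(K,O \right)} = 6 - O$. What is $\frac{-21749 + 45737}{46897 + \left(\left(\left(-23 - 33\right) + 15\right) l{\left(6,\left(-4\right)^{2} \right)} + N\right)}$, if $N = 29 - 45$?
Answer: $\frac{7996}{17595} \approx 0.45445$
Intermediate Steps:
$N = -16$
$l{\left(C,h \right)} = 54 - 9 C - 9 h$ ($l{\left(C,h \right)} = 9 \left(\left(6 - h\right) - C\right) = 9 \left(6 - C - h\right) = 54 - 9 C - 9 h$)
$\frac{-21749 + 45737}{46897 + \left(\left(\left(-23 - 33\right) + 15\right) l{\left(6,\left(-4\right)^{2} \right)} + N\right)} = \frac{-21749 + 45737}{46897 - \left(16 - \left(\left(-23 - 33\right) + 15\right) \left(54 - 54 - 9 \left(-4\right)^{2}\right)\right)} = \frac{23988}{46897 - \left(16 - \left(-56 + 15\right) \left(54 - 54 - 144\right)\right)} = \frac{23988}{46897 - \left(16 + 41 \left(54 - 54 - 144\right)\right)} = \frac{23988}{46897 - -5888} = \frac{23988}{46897 + \left(5904 - 16\right)} = \frac{23988}{46897 + 5888} = \frac{23988}{52785} = 23988 \cdot \frac{1}{52785} = \frac{7996}{17595}$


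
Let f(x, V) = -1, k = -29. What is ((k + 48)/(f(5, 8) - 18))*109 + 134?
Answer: 25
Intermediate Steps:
((k + 48)/(f(5, 8) - 18))*109 + 134 = ((-29 + 48)/(-1 - 18))*109 + 134 = (19/(-19))*109 + 134 = (19*(-1/19))*109 + 134 = -1*109 + 134 = -109 + 134 = 25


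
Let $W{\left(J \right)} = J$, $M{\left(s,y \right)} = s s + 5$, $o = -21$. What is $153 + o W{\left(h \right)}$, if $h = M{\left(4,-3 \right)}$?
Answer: $-288$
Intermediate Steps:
$M{\left(s,y \right)} = 5 + s^{2}$ ($M{\left(s,y \right)} = s^{2} + 5 = 5 + s^{2}$)
$h = 21$ ($h = 5 + 4^{2} = 5 + 16 = 21$)
$153 + o W{\left(h \right)} = 153 - 441 = -288$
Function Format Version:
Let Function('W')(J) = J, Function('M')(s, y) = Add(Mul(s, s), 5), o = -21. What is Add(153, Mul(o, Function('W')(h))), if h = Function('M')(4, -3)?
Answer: -288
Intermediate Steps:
Function('M')(s, y) = Add(5, Pow(s, 2)) (Function('M')(s, y) = Add(Pow(s, 2), 5) = Add(5, Pow(s, 2)))
h = 21 (h = Add(5, Pow(4, 2)) = Add(5, 16) = 21)
Add(153, Mul(o, Function('W')(h))) = Add(153, Mul(-21, 21)) = Add(153, -441) = -288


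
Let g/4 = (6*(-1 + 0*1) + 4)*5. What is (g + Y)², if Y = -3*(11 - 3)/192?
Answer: 103041/64 ≈ 1610.0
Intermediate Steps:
Y = -⅛ (Y = -3*8*(1/192) = -24*1/192 = -⅛ ≈ -0.12500)
g = -40 (g = 4*((6*(-1 + 0*1) + 4)*5) = 4*((6*(-1 + 0) + 4)*5) = 4*((6*(-1) + 4)*5) = 4*((-6 + 4)*5) = 4*(-2*5) = 4*(-10) = -40)
(g + Y)² = (-40 - ⅛)² = (-321/8)² = 103041/64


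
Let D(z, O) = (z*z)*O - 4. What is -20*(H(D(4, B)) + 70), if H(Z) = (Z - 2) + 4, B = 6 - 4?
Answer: -2000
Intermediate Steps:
B = 2
D(z, O) = -4 + O*z² (D(z, O) = z²*O - 4 = O*z² - 4 = -4 + O*z²)
H(Z) = 2 + Z (H(Z) = (-2 + Z) + 4 = 2 + Z)
-20*(H(D(4, B)) + 70) = -20*((2 + (-4 + 2*4²)) + 70) = -20*((2 + (-4 + 2*16)) + 70) = -20*((2 + (-4 + 32)) + 70) = -20*((2 + 28) + 70) = -20*(30 + 70) = -20*100 = -2000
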